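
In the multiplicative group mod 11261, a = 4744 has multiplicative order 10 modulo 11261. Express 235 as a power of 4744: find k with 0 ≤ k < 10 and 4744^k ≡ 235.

Successive powers of 4744 modulo 11261:
  4744^0=1  4744^1=4744  4744^2=6058  4744^3=1080  4744^4=11026  4744^5=11260
  4744^6=6517  4744^7=5203  4744^8=10181  4744^9=235
So 4744^9 ≡ 235 (mod 11261), giving k = 9.

9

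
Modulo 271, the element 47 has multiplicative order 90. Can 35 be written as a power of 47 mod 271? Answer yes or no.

35 ∈ ⟨47⟩ iff 35^90 ≡ 1 (mod 271), since |⟨47⟩| = 90.
35^90 mod 271 = 1.
Since 1 = 1, 35 lies in the subgroup.

yes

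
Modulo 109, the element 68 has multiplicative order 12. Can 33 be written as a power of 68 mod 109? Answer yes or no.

yes

⟨68⟩ has order 12; its elements mod 109 are {1, 8, 33, 41, 45, 46, 63, 64, 68, 76, 101, 108}.
33 is in this set.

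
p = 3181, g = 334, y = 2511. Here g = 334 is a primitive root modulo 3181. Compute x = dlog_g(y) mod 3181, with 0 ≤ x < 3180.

1096

Baby-step giant-step with m = ceil(sqrt(3180)) = 57.
Baby table (334^j mod 3181 for j=0..56):
  0:1  1:334  2:221  3:651  4:1126  5:726  6:728  7:1396
  8:1838  9:3140  10:2211  11:482  12:1938  13:1549  14:2044  15:1962
  16:22  17:986  18:1681  19:1598  20:2505  21:67  22:111  23:2083
  24:2264  25:2279  26:927  27:1061  28:1283  29:2268  30:434  31:1811
  32:484  33:2606  34:1991  35:165  36:1033  37:1474  38:2442  39:1292
  40:2093  41:2423  42:1308  43:1075  44:2778  45:2181  46:5  47:1670
  48:1105  49:74  50:2449  51:449  52:459  53:618  54:2828  55:2976
  56:1512
Giant step factor: 334^(-57) ≡ 1279 (mod 3181).
Scan 2511·1279^i mod 3181 for i = 0, 1, …:
  i=0: 2511   i=1: 1940   i=2: 80   i=3: 528
  i=4: 940   i=5: 3023   i=6: 1502   i=7: 2915
  i=8: 153   i=9: 1646     …   i=18: 1777
  i=19: 1549
Match at i=19, j=13: x = 19·57 + 13 = 1096.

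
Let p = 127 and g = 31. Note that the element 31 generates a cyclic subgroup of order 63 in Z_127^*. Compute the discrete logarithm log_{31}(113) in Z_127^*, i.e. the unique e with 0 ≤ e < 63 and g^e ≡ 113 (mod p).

Baby-step giant-step with m = ceil(sqrt(63)) = 8.
Baby table (31^j mod 127 for j=0..7):
  0:1  1:31  2:72  3:73  4:104  5:49  6:122  7:99
Giant step factor: 31^(-8) ≡ 121 (mod 127).
Scan 113·121^i mod 127 for i = 0, 1, …:
  i=0: 113   i=1: 84   i=2: 4   i=3: 103
  i=4: 17   i=5: 25   i=6: 104
Match at i=6, j=4: e = 6·8 + 4 = 52.

52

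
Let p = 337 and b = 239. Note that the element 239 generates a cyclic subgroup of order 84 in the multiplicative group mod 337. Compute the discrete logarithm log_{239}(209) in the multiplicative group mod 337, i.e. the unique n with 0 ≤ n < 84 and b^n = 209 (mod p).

Baby-step giant-step with m = ceil(sqrt(84)) = 10.
Baby table (239^j mod 337 for j=0..9):
  0:1  1:239  2:168  3:49  4:253  5:144  6:42  7:265
  8:316  9:36
Giant step factor: 239^(-10) ≡ 305 (mod 337).
Scan 209·305^i mod 337 for i = 0, 1, …:
  i=0: 209   i=1: 52   i=2: 21   i=3: 2
  i=4: 273   i=5: 26   i=6: 179   i=7: 1
Match at i=7, j=0: n = 7·10 + 0 = 70.

70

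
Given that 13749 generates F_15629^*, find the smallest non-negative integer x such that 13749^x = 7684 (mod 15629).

6560

Baby-step giant-step with m = ceil(sqrt(15628)) = 126.
Baby table (13749^j mod 15629 for j=0..125):
  0:1  1:13749  2:2246  3:12979  4:11978  5:2749  6:5079  7:799
  8:13893  9:12848  10:8194  11:5474  12:8391  13:10210  14:13241  15:3917
  16:12928  17:14084  18:13235  19:15197  20:15081  21:14355  22:3883  23:14332
  24:236  25:9561  26:14299  27:15389  28:13588  29:7975  30:10840  31:1016
  32:12287  33:102  34:11417  35:10286  36:11022  37:2694  38:14705  39:2301
  40:3353  41:10476  42:13289  43:7451  44:11333  45:11916  46:9906  47:6488
  48:8809  49:5820  50:14329  51:5876  52:2823  53:6620  54:10713  55:5341
  56:8367  57:8443  58:6224  59:5001  60:6778  61:10624  62:742  63:11650
  64:9858  65:2954  66:10404  67:7988  68:2029  69:14585  70:9095  71:15155
  72:267  73:13797  74:5780  75:11384  76:9810  77:15049  78:11999  79:10156
  80:5358  81:7665  82:15367  83:8061  84:5450  85:6624  86:3193  87:14325
  88:13396  89:9468  90:1591  91:9688  92:9974  93:3680  94:5247  95:13168
  96:496  97:5260  98:4357  99:14065  100:2068  101:3781  102:2915  103:5579
  104:14168  105:11605  106:684  107:11287  108:4622  109:364  110:3356  111:4836
  112:4398  113:15130  114:380  115:4534  116:9514  117:8885  118:3601  119:13106
  120:7653  121:6669  122:12367  123:5992  124:3549  125:1463
Giant step factor: 13749^(-126) ≡ 15333 (mod 15629).
Scan 7684·15333^i mod 15629 for i = 0, 1, …:
  i=0: 7684   i=1: 7370   i=2: 6540   i=3: 2156
  i=4: 2613   i=5: 8002   i=6: 7016   i=7: 1921
  i=8: 9657   i=9: 1635     …   i=51: 10566
  i=52: 13893
Match at i=52, j=8: x = 52·126 + 8 = 6560.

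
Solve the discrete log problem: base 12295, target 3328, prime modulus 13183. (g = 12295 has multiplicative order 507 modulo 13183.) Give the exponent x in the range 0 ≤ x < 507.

63

Baby-step giant-step with m = ceil(sqrt(507)) = 23.
Baby table (12295^j mod 13183 for j=0..22):
  0:1  1:12295  2:10747  3:1156  4:1746  5:5146  6:4853  7:1377
  8:3243  9:7293  10:9852  11:4936  12:6771  13:11983  14:10960  15:9757
  16:10198  17:897  18:7627  19:3286  20:8658  21:10568  22:1912
Giant step factor: 12295^(-23) ≡ 484 (mod 13183).
Scan 3328·484^i mod 13183 for i = 0, 1, …:
  i=0: 3328   i=1: 2426   i=2: 897
Match at i=2, j=17: x = 2·23 + 17 = 63.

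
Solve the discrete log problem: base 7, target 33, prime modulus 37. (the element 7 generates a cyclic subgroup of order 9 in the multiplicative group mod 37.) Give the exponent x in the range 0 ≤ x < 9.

Successive powers of 7 modulo 37:
  7^0=1  7^1=7  7^2=12  7^3=10  7^4=33
So 7^4 ≡ 33 (mod 37), giving x = 4.

4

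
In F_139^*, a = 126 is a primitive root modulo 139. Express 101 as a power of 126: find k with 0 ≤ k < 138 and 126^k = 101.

29

Baby-step giant-step with m = ceil(sqrt(138)) = 12.
Baby table (126^j mod 139 for j=0..11):
  0:1  1:126  2:30  3:27  4:66  5:115  6:34  7:114
  8:47  9:84  10:20  11:18
Giant step factor: 126^(-12) ≡ 79 (mod 139).
Scan 101·79^i mod 139 for i = 0, 1, …:
  i=0: 101   i=1: 56   i=2: 115
Match at i=2, j=5: k = 2·12 + 5 = 29.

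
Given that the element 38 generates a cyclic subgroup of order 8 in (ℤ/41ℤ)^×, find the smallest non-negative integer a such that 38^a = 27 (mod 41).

7

Successive powers of 38 modulo 41:
  38^0=1  38^1=38  38^2=9  38^3=14  38^4=40  38^5=3
  38^6=32  38^7=27
So 38^7 ≡ 27 (mod 41), giving a = 7.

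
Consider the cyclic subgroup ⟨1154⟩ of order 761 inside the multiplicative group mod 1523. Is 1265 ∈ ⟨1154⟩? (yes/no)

1265 ∈ ⟨1154⟩ iff 1265^761 ≡ 1 (mod 1523), since |⟨1154⟩| = 761.
1265^761 mod 1523 = 1.
Since 1 = 1, 1265 lies in the subgroup.

yes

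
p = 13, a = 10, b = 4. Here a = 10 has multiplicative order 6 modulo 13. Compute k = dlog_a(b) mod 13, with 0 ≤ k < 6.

Successive powers of 10 modulo 13:
  10^0=1  10^1=10  10^2=9  10^3=12  10^4=3  10^5=4
So 10^5 ≡ 4 (mod 13), giving k = 5.

5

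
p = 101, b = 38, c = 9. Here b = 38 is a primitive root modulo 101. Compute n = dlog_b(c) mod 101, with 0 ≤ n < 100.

54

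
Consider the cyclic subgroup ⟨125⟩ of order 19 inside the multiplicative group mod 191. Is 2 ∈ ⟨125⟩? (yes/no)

2 ∈ ⟨125⟩ iff 2^19 ≡ 1 (mod 191), since |⟨125⟩| = 19.
2^19 mod 191 = 184.
Since 184 ≠ 1, 2 does not lie in the subgroup.

no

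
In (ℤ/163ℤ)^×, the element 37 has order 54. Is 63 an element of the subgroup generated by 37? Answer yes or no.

no

63 ∈ ⟨37⟩ iff 63^54 ≡ 1 (mod 163), since |⟨37⟩| = 54.
63^54 mod 163 = 58.
Since 58 ≠ 1, 63 does not lie in the subgroup.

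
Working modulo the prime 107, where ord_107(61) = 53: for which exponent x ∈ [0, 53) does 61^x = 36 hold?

46

Baby-step giant-step with m = ceil(sqrt(53)) = 8.
Baby table (61^j mod 107 for j=0..7):
  0:1  1:61  2:83  3:34  4:41  5:40  6:86  7:3
Giant step factor: 61^(-8) ≡ 69 (mod 107).
Scan 36·69^i mod 107 for i = 0, 1, …:
  i=0: 36   i=1: 23   i=2: 89   i=3: 42
  i=4: 9   i=5: 86
Match at i=5, j=6: x = 5·8 + 6 = 46.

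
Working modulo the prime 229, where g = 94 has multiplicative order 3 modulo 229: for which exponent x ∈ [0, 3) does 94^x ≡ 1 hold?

0

Successive powers of 94 modulo 229:
  94^0=1
So 94^0 ≡ 1 (mod 229), giving x = 0.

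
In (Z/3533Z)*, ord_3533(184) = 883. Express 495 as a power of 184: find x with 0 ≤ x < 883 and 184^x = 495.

Baby-step giant-step with m = ceil(sqrt(883)) = 30.
Baby table (184^j mod 3533 for j=0..29):
  0:1  1:184  2:2059  3:825  4:3414  5:2835  6:2289  7:749
  8:29  9:1803  10:3183  11:2727  12:82  13:956  14:2787  15:523
  16:841  17:2825  18:449  19:1357  20:2378  21:2993  22:3097  23:1035
  24:3191  25:666  26:2422  27:490  28:1835  29:2005
Giant step factor: 184^(-30) ≡ 444 (mod 3533).
Scan 495·444^i mod 3533 for i = 0, 1, …:
  i=0: 495   i=1: 734   i=2: 860   i=3: 276
  i=4: 2422
Match at i=4, j=26: x = 4·30 + 26 = 146.

146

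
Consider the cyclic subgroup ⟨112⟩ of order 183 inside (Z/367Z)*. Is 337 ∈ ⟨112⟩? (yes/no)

no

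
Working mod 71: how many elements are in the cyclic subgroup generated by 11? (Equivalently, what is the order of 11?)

70

The order of 11 must divide p − 1 = 70 = 2 · 5 · 7.
Divisors: 1, 2, 5, 7, 10, 14, 35, 70.
Check each in increasing order: 11^1 ≡ 11;  11^2 ≡ 50;  11^5 ≡ 23;  11^7 ≡ 14;  11^10 ≡ 32;  11^14 ≡ 54;  11^35 ≡ 70;  11^70 ≡ 1.
Smallest exponent giving 1 is 70.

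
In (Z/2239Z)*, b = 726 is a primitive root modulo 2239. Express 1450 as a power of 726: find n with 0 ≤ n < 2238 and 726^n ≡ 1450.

836

Baby-step giant-step with m = ceil(sqrt(2238)) = 48.
Baby table (726^j mod 2239 for j=0..47):
  0:1  1:726  2:911  3:881  4:1491  5:1029  6:1467  7:1517
  8:1993  9:524  10:2033  11:457  12:410  13:2112  14:1836  15:731
  16:63  17:958  18:1418  19:1767  20:2134  21:2135  22:622  23:1533
  24:175  25:1666  26:456  27:1923  28:1201  29:955  30:1479  31:1273
  32:1730  33:2140  34:2013  35:1610  36:102  37:165  38:1123  39:302
  40:2069  41:1964  42:1860  43:243  44:1776  45:1951  46:1378  47:1834
Giant step factor: 726^(-48) ≡ 1149 (mod 2239).
Scan 1450·1149^i mod 2239 for i = 0, 1, …:
  i=0: 1450   i=1: 234   i=2: 186   i=3: 1009
  i=4: 1778   i=5: 954   i=6: 1275   i=7: 669
  i=8: 704   i=9: 617     …   i=16: 1818
  i=17: 2134
Match at i=17, j=20: n = 17·48 + 20 = 836.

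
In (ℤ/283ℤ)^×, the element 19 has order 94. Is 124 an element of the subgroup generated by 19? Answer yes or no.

124 ∈ ⟨19⟩ iff 124^94 ≡ 1 (mod 283), since |⟨19⟩| = 94.
124^94 mod 283 = 238.
Since 238 ≠ 1, 124 does not lie in the subgroup.

no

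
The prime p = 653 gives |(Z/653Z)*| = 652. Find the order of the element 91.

326

The order of 91 must divide p − 1 = 652 = 2^2 · 163.
Divisors: 1, 2, 4, 163, 326, 652.
Check each in increasing order: 91^1 ≡ 91;  91^2 ≡ 445;  91^4 ≡ 166;  91^163 ≡ 652;  91^326 ≡ 1.
Smallest exponent giving 1 is 326.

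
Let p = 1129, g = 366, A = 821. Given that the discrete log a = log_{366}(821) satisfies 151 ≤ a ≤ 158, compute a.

151

Compute 366^151 mod 1129 = 821, then multiply by 366 repeatedly:
  366^151=821
Found 821 at exponent 151.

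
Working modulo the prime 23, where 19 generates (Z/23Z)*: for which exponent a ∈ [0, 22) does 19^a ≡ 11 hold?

Successive powers of 19 modulo 23:
  19^0=1  19^1=19  19^2=16  19^3=5  19^4=3  19^5=11
So 19^5 ≡ 11 (mod 23), giving a = 5.

5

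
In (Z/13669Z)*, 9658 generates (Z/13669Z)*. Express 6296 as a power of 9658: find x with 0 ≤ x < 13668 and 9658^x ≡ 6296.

3285

Baby-step giant-step with m = ceil(sqrt(13668)) = 117.
Baby table (9658^j mod 13669 for j=0..116):
  0:1  1:9658  2:13377  3:9347  4:3250  5:4476  6:7830  7:5232
  8:10032  9:3184  10:9491  11:13433  12:3435  13:567  14:8486  15:12133
  16:9846  17:11104  18:9127  19:10854  20:371  21:1840  22:1020  23:9480
  24:2878  25:6647  26:7102  27:74  28:3904  29:5730  30:8228  31:8127
  32:3168  33:5322  34:4436  35:4242  36:3243  37:5215  38:9874  39:8148
  40:951  41:12859  42:9357  43:4147  44:1556  45:5617  46:10394  47:116
  48:13139  49:7135  50:4401  51:7937  52:13463  53:6126  54:5476  55:1847
  56:281  57:7436  58:13631  59:2059  60:11096  61:208  62:13190  63:7609
  64:3178  65:6219  66:1516  67:2029  68:8405  69:8968  70:6160  71:5792
  72:5588  73:3692  74:8584  75:1787  76:8568  77:11287  78:13240  79:12094
  80:2247  81:8823  82:13657  83:7125  84:3504  85:10857  86:2007  87:964
  88:1723  89:5561  90:2637  91:2799  92:9129  93:2832  94:13456  95:6865
  96:7520  97:4763  98:4869  99:3442  100:13497  101:6442  102:9217  103:5258
  104:1429  105:9261  106:6471  107:2250  108:10459  109:12781  110:7828  111:13254
  112:10616  113:11828  114:2991  115:4481  116:1444
Giant step factor: 9658^(-117) ≡ 7215 (mod 13669).
Scan 6296·7215^i mod 13669 for i = 0, 1, …:
  i=0: 6296   i=1: 3553   i=2: 5520   i=3: 9003
  i=4: 1557   i=5: 11506   i=6: 3953   i=7: 7361
  i=8: 5550   i=9: 6749     …   i=27: 8666
  i=28: 3184
Match at i=28, j=9: x = 28·117 + 9 = 3285.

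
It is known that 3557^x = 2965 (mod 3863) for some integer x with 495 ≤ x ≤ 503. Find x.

495

Compute 3557^495 mod 3863 = 2965, then multiply by 3557 repeatedly:
  3557^495=2965
Found 2965 at exponent 495.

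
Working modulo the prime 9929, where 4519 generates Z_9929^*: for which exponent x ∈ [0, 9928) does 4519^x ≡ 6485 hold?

2175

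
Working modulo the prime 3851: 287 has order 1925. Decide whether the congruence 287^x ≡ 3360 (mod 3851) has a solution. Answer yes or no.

3360 ∈ ⟨287⟩ iff 3360^1925 ≡ 1 (mod 3851), since |⟨287⟩| = 1925.
3360^1925 mod 3851 = 1.
Since 1 = 1, 3360 lies in the subgroup.

yes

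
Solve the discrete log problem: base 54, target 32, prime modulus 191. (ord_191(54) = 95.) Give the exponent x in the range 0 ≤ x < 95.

Baby-step giant-step with m = ceil(sqrt(95)) = 10.
Baby table (54^j mod 191 for j=0..9):
  0:1  1:54  2:51  3:80  4:118  5:69  6:97  7:81
  8:172  9:120
Giant step factor: 54^(-10) ≡ 150 (mod 191).
Scan 32·150^i mod 191 for i = 0, 1, …:
  i=0: 32   i=1: 25   i=2: 121   i=3: 5
  i=4: 177   i=5: 1
Match at i=5, j=0: x = 5·10 + 0 = 50.

50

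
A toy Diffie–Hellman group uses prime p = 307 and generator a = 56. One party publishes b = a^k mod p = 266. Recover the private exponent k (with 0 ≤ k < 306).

Baby-step giant-step with m = ceil(sqrt(306)) = 18.
Baby table (56^j mod 307 for j=0..17):
  0:1  1:56  2:66  3:12  4:58  5:178  6:144  7:82
  8:294  9:193  10:63  11:151  12:167  13:142  14:277  15:162
  16:169  17:254
Giant step factor: 56^(-18) ≡ 304 (mod 307).
Scan 266·304^i mod 307 for i = 0, 1, …:
  i=0: 266   i=1: 123   i=2: 245   i=3: 186
  i=4: 56
Match at i=4, j=1: k = 4·18 + 1 = 73.

73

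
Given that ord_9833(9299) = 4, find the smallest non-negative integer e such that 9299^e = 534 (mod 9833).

Successive powers of 9299 modulo 9833:
  9299^0=1  9299^1=9299  9299^2=9832  9299^3=534
So 9299^3 ≡ 534 (mod 9833), giving e = 3.

3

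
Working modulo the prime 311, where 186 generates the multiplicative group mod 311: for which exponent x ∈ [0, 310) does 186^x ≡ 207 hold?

Baby-step giant-step with m = ceil(sqrt(310)) = 18.
Baby table (186^j mod 311 for j=0..17):
  0:1  1:186  2:75  3:266  4:27  5:46  6:159  7:29
  8:107  9:309  10:250  11:161  12:90  13:257  14:219  15:304
  16:253  17:97
Giant step factor: 186^(-18) ≡ 78 (mod 311).
Scan 207·78^i mod 311 for i = 0, 1, …:
  i=0: 207   i=1: 285   i=2: 149   i=3: 115
  i=4: 262   i=5: 221   i=6: 133   i=7: 111
  i=8: 261   i=9: 143     …   i=13: 184
  i=14: 46
Match at i=14, j=5: x = 14·18 + 5 = 257.

257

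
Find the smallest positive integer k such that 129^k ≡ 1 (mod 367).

183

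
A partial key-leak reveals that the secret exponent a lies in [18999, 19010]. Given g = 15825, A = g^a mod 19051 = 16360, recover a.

19004

Compute 15825^18999 mod 19051 = 3152, then multiply by 15825 repeatedly:
  15825^18999=3152  15825^19000=4882  15825^19001=5845  15825^19002=4520  15825^19003=11546
  15825^19004=16360
Found 16360 at exponent 19004.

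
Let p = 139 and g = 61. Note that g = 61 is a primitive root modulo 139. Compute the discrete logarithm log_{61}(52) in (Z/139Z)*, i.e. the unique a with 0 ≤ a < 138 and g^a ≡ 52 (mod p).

Baby-step giant-step with m = ceil(sqrt(138)) = 12.
Baby table (61^j mod 139 for j=0..11):
  0:1  1:61  2:107  3:133  4:51  5:53  6:36  7:111
  8:99  9:62  10:29  11:101
Giant step factor: 61^(-12) ≡ 34 (mod 139).
Scan 52·34^i mod 139 for i = 0, 1, …:
  i=0: 52   i=1: 100   i=2: 64   i=3: 91
  i=4: 36
Match at i=4, j=6: a = 4·12 + 6 = 54.

54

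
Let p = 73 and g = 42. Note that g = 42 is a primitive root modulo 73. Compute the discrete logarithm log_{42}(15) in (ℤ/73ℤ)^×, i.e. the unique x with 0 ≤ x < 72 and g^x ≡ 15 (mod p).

Successive powers of 42 modulo 73:
  42^0=1  42^1=42  42^2=12  42^3=66  42^4=71  42^5=62
  42^6=49  42^7=14  42^8=4  42^9=22  42^10=48  42^11=45
  42^12=65  42^13=29  42^14=50  42^15=56  42^16=16  42^17=15
So 42^17 ≡ 15 (mod 73), giving x = 17.

17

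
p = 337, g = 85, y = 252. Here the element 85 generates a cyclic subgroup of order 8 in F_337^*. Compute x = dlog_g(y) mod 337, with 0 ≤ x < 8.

Successive powers of 85 modulo 337:
  85^0=1  85^1=85  85^2=148  85^3=111  85^4=336  85^5=252
So 85^5 ≡ 252 (mod 337), giving x = 5.

5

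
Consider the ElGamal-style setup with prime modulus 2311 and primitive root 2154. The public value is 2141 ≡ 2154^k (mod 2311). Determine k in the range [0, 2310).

257

Baby-step giant-step with m = ceil(sqrt(2310)) = 49.
Baby table (2154^j mod 2311 for j=0..48):
  0:1  1:2154  2:1539  3:1032  4:2057  5:591  6:1964  7:1326
  8:2119  9:101  10:320  11:602  12:237  13:2078  14:1916  15:1929
  16:2199  17:1407  18:957  19:2277  20:716  21:827  22:1888  23:1703
  24:705  25:243  26:1136  27:1906  28:1188  29:675  30:331  31:1186
  32:989  33:1875  34:1433  35:1497  36:693  37:2127  38:1156  39:1077
  40:1925  41:516  42:2184  43:1451  44:982  45:663  46:2215  47:1206
  48:160
Giant step factor: 2154^(-49) ≡ 691 (mod 2311).
Scan 2141·691^i mod 2311 for i = 0, 1, …:
  i=0: 2141   i=1: 391   i=2: 2105   i=3: 936
  i=4: 2007   i=5: 237
Match at i=5, j=12: k = 5·49 + 12 = 257.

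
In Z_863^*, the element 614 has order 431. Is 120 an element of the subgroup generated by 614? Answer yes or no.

120 ∈ ⟨614⟩ iff 120^431 ≡ 1 (mod 863), since |⟨614⟩| = 431.
120^431 mod 863 = 862.
Since 862 ≠ 1, 120 does not lie in the subgroup.

no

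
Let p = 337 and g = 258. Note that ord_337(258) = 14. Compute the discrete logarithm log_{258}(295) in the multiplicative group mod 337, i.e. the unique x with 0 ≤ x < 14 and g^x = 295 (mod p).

Successive powers of 258 modulo 337:
  258^0=1  258^1=258  258^2=175  258^3=329  258^4=295
So 258^4 ≡ 295 (mod 337), giving x = 4.

4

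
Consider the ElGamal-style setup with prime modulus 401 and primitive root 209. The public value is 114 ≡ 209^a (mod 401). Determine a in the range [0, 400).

Baby-step giant-step with m = ceil(sqrt(400)) = 20.
Baby table (209^j mod 401 for j=0..19):
  0:1  1:209  2:373  3:163  4:383  5:248  6:103  7:274
  8:324  9:348  10:151  11:281  12:183  13:152  14:89  15:155
  16:315  17:71  18:2  19:17
Giant step factor: 209^(-20) ≡ 179 (mod 401).
Scan 114·179^i mod 401 for i = 0, 1, …:
  i=0: 114   i=1: 356   i=2: 366   i=3: 151
Match at i=3, j=10: a = 3·20 + 10 = 70.

70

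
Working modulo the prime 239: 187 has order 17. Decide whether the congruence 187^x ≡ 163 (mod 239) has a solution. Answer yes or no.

163 ∈ ⟨187⟩ iff 163^17 ≡ 1 (mod 239), since |⟨187⟩| = 17.
163^17 mod 239 = 1.
Since 1 = 1, 163 lies in the subgroup.

yes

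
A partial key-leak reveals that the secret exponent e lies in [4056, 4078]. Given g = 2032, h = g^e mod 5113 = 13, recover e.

Compute 2032^4056 mod 5113 = 4249, then multiply by 2032 repeatedly:
  2032^4056=4249  2032^4057=3224  2032^4058=1415  2032^4059=1774  2032^4060=103
  2032^4061=4776  2032^4062=358  2032^4063=1410  2032^4064=1840  2032^4065=1277
  2032^4066=2573  2032^4067=2850  2032^4068=3284  2032^4069=623  2032^4070=3025
  2032^4071=974  2032^4072=437  2032^4073=3435  2032^4074=675  2032^4075=1316
  2032^4076=13
Found 13 at exponent 4076.

4076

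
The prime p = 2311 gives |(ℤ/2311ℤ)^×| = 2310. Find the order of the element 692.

330

The order of 692 must divide p − 1 = 2310 = 2 · 3 · 5 · 7 · 11.
Divisors: 1, 2, 3, 5, 6, 7, 10, 11, 14, 15, 21, 22, 30, 33, 35, 42, 55, 66, 70, 77, 105, 110, 154, 165, 210, 231, 330, 385, 462, 770, 1155, 2310.
Check each in increasing order: 692^1 ≡ 692;  692^2 ≡ 487;  692^3 ≡ 1909;  692^5 ≡ 661;  692^6 ≡ 2145;  692^7 ≡ 678;  692^10 ≡ 142;  692^11 ≡ 1202;  692^14 ≡ 2106;  692^15 ≡ 1422;  692^21 ≡ 1981;  692^22 ≡ 429;  692^30 ≡ 2270;  692^33 ≡ 305;  692^35 ≡ 631;  692^42 ≡ 283;  692^55 ≡ 1429;  692^66 ≡ 585;  692^70 ≡ 669;  692^77 ≡ 626;  692^105 ≡ 1537;  692^110 ≡ 1428;  692^154 ≡ 1317;  692^165 ≡ 2310;  692^210 ≡ 527;  692^231 ≡ 1726;  692^330 ≡ 1.
Smallest exponent giving 1 is 330.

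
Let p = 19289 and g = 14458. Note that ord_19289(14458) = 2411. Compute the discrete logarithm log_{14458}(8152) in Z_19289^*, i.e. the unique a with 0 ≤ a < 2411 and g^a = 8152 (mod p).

2177

Baby-step giant-step with m = ceil(sqrt(2411)) = 50.
Baby table (14458^j mod 19289 for j=0..49):
  0:1  1:14458  2:18160  3:14701  4:1567  5:10400  6:5445  7:5401
  8:5786  9:16884  10:6577  11:14785  12:832  13:12009  14:5833  15:2006
  16:11381  17:11328  18:16614  19:18584  20:10991  21:5096  22:13277  23:14027
  24:17109  25:19075  26:11517  27:10138  28:17382  29:11864  30:11924  31:11399
  32:1526  33:15581  34:13156  35:619  36:18695  37:14842  38:14800  39:5523
  40:14363  41:14169  42:6222  43:13069  44:15847  45:1184  46:8929  47:13494
  48:7306  49:3584
Giant step factor: 14458^(-50) ≡ 3450 (mod 19289).
Scan 8152·3450^i mod 19289 for i = 0, 1, …:
  i=0: 8152   i=1: 1038   i=2: 12635   i=3: 16899
  i=4: 10192   i=5: 17842   i=6: 3701   i=7: 18421
  i=8: 14484   i=9: 11290     …   i=42: 12907
  i=43: 10138
Match at i=43, j=27: a = 43·50 + 27 = 2177.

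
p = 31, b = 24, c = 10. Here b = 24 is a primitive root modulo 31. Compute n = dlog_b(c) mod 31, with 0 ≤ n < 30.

8

Successive powers of 24 modulo 31:
  24^0=1  24^1=24  24^2=18  24^3=29  24^4=14  24^5=26
  24^6=4  24^7=3  24^8=10
So 24^8 ≡ 10 (mod 31), giving n = 8.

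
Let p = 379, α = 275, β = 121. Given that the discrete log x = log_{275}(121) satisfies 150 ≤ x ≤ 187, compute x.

182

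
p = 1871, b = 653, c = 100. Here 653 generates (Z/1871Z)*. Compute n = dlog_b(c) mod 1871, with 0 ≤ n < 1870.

656

Baby-step giant-step with m = ceil(sqrt(1870)) = 44.
Baby table (653^j mod 1871 for j=0..43):
  0:1  1:653  2:1692  3:986  4:234  5:1251  6:1147  7:591
  8:497  9:858  10:845  11:1711  12:296  13:575  14:1275  15:1851
  16:37  17:1709  18:861  19:933  20:1174  21:1383  22:1277  23:1286
  24:1550  25:1810  26:1329  27:1564  28:1597  29:694  30:400  31:1131
  32:1369  33:1490  34:50  35:843  36:405  37:654  38:474  39:807
  40:1220  41:1485  42:527  43:1738
Giant step factor: 653^(-44) ≡ 1460 (mod 1871).
Scan 100·1460^i mod 1871 for i = 0, 1, …:
  i=0: 100   i=1: 62   i=2: 712   i=3: 1115
  i=4: 130   i=5: 829   i=6: 1674   i=7: 514
  i=8: 169   i=9: 1639     …   i=13: 821
  i=14: 1220
Match at i=14, j=40: n = 14·44 + 40 = 656.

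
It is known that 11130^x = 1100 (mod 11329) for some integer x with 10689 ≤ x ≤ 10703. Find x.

10693

Compute 11130^10689 mod 11329 = 3210, then multiply by 11130 repeatedly:
  11130^10689=3210  11130^10690=6963  11130^10691=7830  11130^10692=5232  11130^10693=1100
Found 1100 at exponent 10693.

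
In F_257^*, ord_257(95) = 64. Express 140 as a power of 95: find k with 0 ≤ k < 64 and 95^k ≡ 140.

Baby-step giant-step with m = ceil(sqrt(64)) = 8.
Baby table (95^j mod 257 for j=0..7):
  0:1  1:95  2:30  3:23  4:129  5:176  6:15  7:140
Giant step factor: 95^(-8) ≡ 4 (mod 257).
Scan 140·4^i mod 257 for i = 0, 1, …:
  i=0: 140
Match at i=0, j=7: k = 0·8 + 7 = 7.

7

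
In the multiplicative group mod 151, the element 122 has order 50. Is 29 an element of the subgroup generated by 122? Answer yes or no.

yes

29 ∈ ⟨122⟩ iff 29^50 ≡ 1 (mod 151), since |⟨122⟩| = 50.
29^50 mod 151 = 1.
Since 1 = 1, 29 lies in the subgroup.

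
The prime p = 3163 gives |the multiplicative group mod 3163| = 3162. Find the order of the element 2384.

3162

The order of 2384 must divide p − 1 = 3162 = 2 · 3 · 17 · 31.
Divisors: 1, 2, 3, 6, 17, 31, 34, 51, 62, 93, 102, 186, 527, 1054, 1581, 3162.
Check each in increasing order: 2384^1 ≡ 2384;  2384^2 ≡ 2708;  2384^3 ≡ 189;  2384^6 ≡ 928;  2384^17 ≡ 2368;  2384^31 ≡ 1386;  2384^34 ≡ 2588;  2384^51 ≡ 1653;  2384^62 ≡ 1055;  2384^93 ≡ 924;  2384^102 ≡ 2740;  2384^186 ≡ 2929;  2384^527 ≡ 2627;  2384^1054 ≡ 2626;  2384^1581 ≡ 3162;  2384^3162 ≡ 1.
Smallest exponent giving 1 is 3162.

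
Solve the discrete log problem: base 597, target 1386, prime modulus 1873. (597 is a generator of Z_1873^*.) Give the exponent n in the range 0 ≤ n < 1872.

592

Baby-step giant-step with m = ceil(sqrt(1872)) = 44.
Baby table (597^j mod 1873 for j=0..43):
  0:1  1:597  2:539  3:1500  4:206  5:1237  6:527  7:1828
  8:1230  9:94  10:1801  11:95  12:525  13:634  14:152  15:840
  16:1389  17:1367  18:1344  19:724  20:1438  21:652  22:1533  23:1177
  24:294  25:1329  26:1134  27:845  28:628  29:316  30:1352  31:1754
  32:131  33:1414  34:1308  35:1708  36:764  37:969  38:1609  39:1597
  40:52  41:1076  42:1806  43:1207
Giant step factor: 597^(-44) ≡ 1200 (mod 1873).
Scan 1386·1200^i mod 1873 for i = 0, 1, …:
  i=0: 1386   i=1: 1849   i=2: 1168   i=3: 596
  i=4: 1587   i=5: 1432   i=6: 859   i=7: 650
  i=8: 832   i=9: 91   i=10: 566   i=11: 1174
  i=12: 304   i=13: 1438
Match at i=13, j=20: n = 13·44 + 20 = 592.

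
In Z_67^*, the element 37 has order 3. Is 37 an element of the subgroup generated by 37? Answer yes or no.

37 ∈ ⟨37⟩ iff 37^3 ≡ 1 (mod 67), since |⟨37⟩| = 3.
37^3 mod 67 = 1.
Since 1 = 1, 37 lies in the subgroup.

yes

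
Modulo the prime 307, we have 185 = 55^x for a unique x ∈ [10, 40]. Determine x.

37

Compute 55^10 mod 307 = 58, then multiply by 55 repeatedly:
  55^10=58  55^11=120  55^12=153  55^13=126  55^14=176
  55^15=163  55^16=62  55^17=33  55^18=280  55^19=50
  55^20=294  55^21=206  55^22=278  55^23=247  55^24=77
  55^25=244  55^26=219  55^27=72  55^28=276  55^29=137
  55^30=167  55^31=282  55^32=160  55^33=204  55^34=168
  55^35=30  55^36=115  55^37=185
Found 185 at exponent 37.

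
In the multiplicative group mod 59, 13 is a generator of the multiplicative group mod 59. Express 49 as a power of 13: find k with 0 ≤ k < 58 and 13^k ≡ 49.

Successive powers of 13 modulo 59:
  13^0=1  13^1=13  13^2=51  13^3=14  13^4=5  13^5=6
  13^6=19  13^7=11  13^8=25  13^9=30  13^10=36  13^11=55
  13^12=7  13^13=32  13^14=3  13^15=39  13^16=35  13^17=42
  13^18=15  13^19=18  13^20=57  13^21=33  13^22=16  13^23=31
  13^24=49
So 13^24 ≡ 49 (mod 59), giving k = 24.

24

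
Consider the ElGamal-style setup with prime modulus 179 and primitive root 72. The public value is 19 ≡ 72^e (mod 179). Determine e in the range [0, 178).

Baby-step giant-step with m = ceil(sqrt(178)) = 14.
Baby table (72^j mod 179 for j=0..13):
  0:1  1:72  2:172  3:33  4:49  5:127  6:15  7:6
  8:74  9:137  10:19  11:115  12:46  13:90
Giant step factor: 72^(-14) ≡ 5 (mod 179).
Scan 19·5^i mod 179 for i = 0, 1, …:
  i=0: 19
Match at i=0, j=10: e = 0·14 + 10 = 10.

10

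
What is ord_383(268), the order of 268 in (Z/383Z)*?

191

The order of 268 must divide p − 1 = 382 = 2 · 191.
Divisors: 1, 2, 191, 382.
Check each in increasing order: 268^1 ≡ 268;  268^2 ≡ 203;  268^191 ≡ 1.
Smallest exponent giving 1 is 191.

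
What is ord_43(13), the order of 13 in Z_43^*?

21

The order of 13 must divide p − 1 = 42 = 2 · 3 · 7.
Divisors: 1, 2, 3, 6, 7, 14, 21, 42.
Check each in increasing order: 13^1 ≡ 13;  13^2 ≡ 40;  13^3 ≡ 4;  13^6 ≡ 16;  13^7 ≡ 36;  13^14 ≡ 6;  13^21 ≡ 1.
Smallest exponent giving 1 is 21.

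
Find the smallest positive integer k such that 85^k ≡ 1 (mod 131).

130

The order of 85 must divide p − 1 = 130 = 2 · 5 · 13.
Divisors: 1, 2, 5, 10, 13, 26, 65, 130.
Check each in increasing order: 85^1 ≡ 85;  85^2 ≡ 20;  85^5 ≡ 71;  85^10 ≡ 63;  85^13 ≡ 73;  85^26 ≡ 89;  85^65 ≡ 130;  85^130 ≡ 1.
Smallest exponent giving 1 is 130.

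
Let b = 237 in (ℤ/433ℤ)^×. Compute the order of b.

The order of 237 must divide p − 1 = 432 = 2^4 · 3^3.
Divisors: 1, 2, 3, 4, 6, 8, 9, 12, 16, 18, 24, 27, 36, 48, 54, 72, 108, 144, 216, 432.
Check each in increasing order: 237^1 ≡ 237;  237^2 ≡ 312;  237^3 ≡ 334;  237^4 ≡ 352;  237^6 ≡ 275;  237^8 ≡ 66;  237^9 ≡ 54;  237^12 ≡ 283;  237^16 ≡ 26;  237^18 ≡ 318;  237^24 ≡ 417;  237^27 ≡ 285;  237^36 ≡ 235;  237^48 ≡ 256;  237^54 ≡ 254;  237^72 ≡ 234;  237^108 ≡ 432;  237^144 ≡ 198;  237^216 ≡ 1.
Smallest exponent giving 1 is 216.

216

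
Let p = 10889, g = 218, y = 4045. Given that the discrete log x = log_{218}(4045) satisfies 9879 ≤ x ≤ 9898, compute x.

9884

Compute 218^9879 mod 10889 = 8849, then multiply by 218 repeatedly:
  218^9879=8849  218^9880=1729  218^9881=6696  218^9882=602  218^9883=568
  218^9884=4045
Found 4045 at exponent 9884.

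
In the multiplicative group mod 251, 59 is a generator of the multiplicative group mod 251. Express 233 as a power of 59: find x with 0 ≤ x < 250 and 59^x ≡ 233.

Baby-step giant-step with m = ceil(sqrt(250)) = 16.
Baby table (59^j mod 251 for j=0..15):
  0:1  1:59  2:218  3:61  4:85  5:246  6:207  7:165
  8:197  9:77  10:25  11:220  12:179  13:19  14:117  15:126
Giant step factor: 59^(-16) ≡ 217 (mod 251).
Scan 233·217^i mod 251 for i = 0, 1, …:
  i=0: 233   i=1: 110   i=2: 25
Match at i=2, j=10: x = 2·16 + 10 = 42.

42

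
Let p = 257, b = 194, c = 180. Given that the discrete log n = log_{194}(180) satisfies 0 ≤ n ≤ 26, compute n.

15

Compute 194^0 mod 257 = 1, then multiply by 194 repeatedly:
  194^0=1  194^1=194  194^2=114  194^3=14  194^4=146
  194^5=54  194^6=196  194^7=245  194^8=242  194^9=174
  194^10=89  194^11=47  194^12=123  194^13=218  194^14=144
  194^15=180
Found 180 at exponent 15.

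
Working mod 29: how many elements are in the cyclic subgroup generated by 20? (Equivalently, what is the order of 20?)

7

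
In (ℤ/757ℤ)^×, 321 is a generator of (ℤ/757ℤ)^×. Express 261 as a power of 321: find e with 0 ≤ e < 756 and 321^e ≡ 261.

105

Baby-step giant-step with m = ceil(sqrt(756)) = 28.
Baby table (321^j mod 757 for j=0..27):
  0:1  1:321  2:89  3:560  4:351  5:635  6:202  7:497
  8:567  9:327  10:501  11:337  12:683  13:470  14:227  15:195
  16:521  17:701  18:192  19:315  20:434  21:26  22:19  23:43
  24:177  25:42  26:613  27:710
Giant step factor: 321^(-28) ≡ 100 (mod 757).
Scan 261·100^i mod 757 for i = 0, 1, …:
  i=0: 261   i=1: 362   i=2: 621   i=3: 26
Match at i=3, j=21: e = 3·28 + 21 = 105.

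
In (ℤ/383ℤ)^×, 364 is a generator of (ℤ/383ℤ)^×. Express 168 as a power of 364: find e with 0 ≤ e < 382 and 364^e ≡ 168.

Baby-step giant-step with m = ceil(sqrt(382)) = 20.
Baby table (364^j mod 383 for j=0..19):
  0:1  1:364  2:361  3:35  4:101  5:379  6:76  7:88
  8:243  9:362  10:16  11:79  12:31  13:177  14:84  15:319
  16:67  17:259  18:58  19:47
Giant step factor: 364^(-20) ≡ 193 (mod 383).
Scan 168·193^i mod 383 for i = 0, 1, …:
  i=0: 168   i=1: 252   i=2: 378   i=3: 184
  i=4: 276   i=5: 31
Match at i=5, j=12: e = 5·20 + 12 = 112.

112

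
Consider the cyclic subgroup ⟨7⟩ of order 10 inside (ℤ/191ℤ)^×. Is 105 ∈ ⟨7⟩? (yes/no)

no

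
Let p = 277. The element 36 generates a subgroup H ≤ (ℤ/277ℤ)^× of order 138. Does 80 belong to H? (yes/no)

no

80 ∈ ⟨36⟩ iff 80^138 ≡ 1 (mod 277), since |⟨36⟩| = 138.
80^138 mod 277 = 276.
Since 276 ≠ 1, 80 does not lie in the subgroup.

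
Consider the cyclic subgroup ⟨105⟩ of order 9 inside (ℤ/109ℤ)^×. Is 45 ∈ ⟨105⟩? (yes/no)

yes

45 ∈ ⟨105⟩ iff 45^9 ≡ 1 (mod 109), since |⟨105⟩| = 9.
45^9 mod 109 = 1.
Since 1 = 1, 45 lies in the subgroup.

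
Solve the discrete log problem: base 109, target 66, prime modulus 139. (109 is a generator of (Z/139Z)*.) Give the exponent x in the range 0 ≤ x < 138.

2

Baby-step giant-step with m = ceil(sqrt(138)) = 12.
Baby table (109^j mod 139 for j=0..11):
  0:1  1:109  2:66  3:105  4:47  5:119  6:44  7:70
  8:124  9:33  10:122  11:93
Giant step factor: 109^(-12) ≡ 125 (mod 139).
Scan 66·125^i mod 139 for i = 0, 1, …:
  i=0: 66
Match at i=0, j=2: x = 0·12 + 2 = 2.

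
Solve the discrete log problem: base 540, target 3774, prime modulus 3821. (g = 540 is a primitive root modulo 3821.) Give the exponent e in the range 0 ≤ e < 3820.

1330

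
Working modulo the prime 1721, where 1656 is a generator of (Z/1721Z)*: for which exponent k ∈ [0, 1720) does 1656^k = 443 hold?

1305

Baby-step giant-step with m = ceil(sqrt(1720)) = 42.
Baby table (1656^j mod 1721 for j=0..41):
  0:1  1:1656  2:783  3:735  4:413  5:691  6:1552  7:659
  8:190  9:1418  10:764  11:249  12:1025  13:494  14:589  15:1298
  16:1680  17:944  18:596  19:843  20:277  21:926  22:45  23:517
  24:815  25:376  26:1375  27:117  28:1000  29:398  30:1666  31:133
  32:1681  33:879  34:1379  35:1578  36:690  37:1617  38:1597  39:1176
  40:1005  41:73
Giant step factor: 1656^(-42) ≡ 597 (mod 1721).
Scan 443·597^i mod 1721 for i = 0, 1, …:
  i=0: 443   i=1: 1158   i=2: 1205   i=3: 7
  i=4: 737   i=5: 1134   i=6: 645   i=7: 1282
  i=8: 1230   i=9: 1164     …   i=30: 892
  i=31: 735
Match at i=31, j=3: k = 31·42 + 3 = 1305.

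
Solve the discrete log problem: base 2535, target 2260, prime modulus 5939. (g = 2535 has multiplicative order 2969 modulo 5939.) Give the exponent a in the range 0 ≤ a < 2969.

711

Baby-step giant-step with m = ceil(sqrt(2969)) = 55.
Baby table (2535^j mod 5939 for j=0..54):
  0:1  1:2535  2:227  3:5301  4:4017  5:3649  6:3192  7:2802
  8:26  9:581  10:5902  11:1229  12:3479  13:5789  14:5785  15:1584
  16:676  17:3228  18:4977  19:2259  20:1369  21:2039  22:1935  23:5550
  24:5698  25:782  26:4683  27:5283  28:5899  29:5502  30:2798  31:1764
  32:5612  33:2515  34:2978  35:761  36:4899  37:516  38:1480  39:4291
  40:3376  41:61  42:221  43:1969  44:2655  45:1538  46:2846  47:4664
  48:4630  49:1586  50:5746  51:3682  52:3701  53:4354  54:2728
Giant step factor: 2535^(-55) ≡ 3101 (mod 5939).
Scan 2260·3101^i mod 5939 for i = 0, 1, …:
  i=0: 2260   i=1: 240   i=2: 1865   i=3: 4718
  i=4: 2761   i=5: 3762   i=6: 1766   i=7: 608
  i=8: 2745   i=9: 1658   i=10: 4223   i=11: 28
  i=12: 3682
Match at i=12, j=51: a = 12·55 + 51 = 711.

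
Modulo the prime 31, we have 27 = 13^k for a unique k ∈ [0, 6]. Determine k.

3

Compute 13^0 mod 31 = 1, then multiply by 13 repeatedly:
  13^0=1  13^1=13  13^2=14  13^3=27
Found 27 at exponent 3.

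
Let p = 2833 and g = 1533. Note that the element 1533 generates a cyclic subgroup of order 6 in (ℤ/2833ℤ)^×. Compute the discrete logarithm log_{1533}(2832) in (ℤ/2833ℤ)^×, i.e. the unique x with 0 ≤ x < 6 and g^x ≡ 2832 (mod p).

Successive powers of 1533 modulo 2833:
  1533^0=1  1533^1=1533  1533^2=1532  1533^3=2832
So 1533^3 ≡ 2832 (mod 2833), giving x = 3.

3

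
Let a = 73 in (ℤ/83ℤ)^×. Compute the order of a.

82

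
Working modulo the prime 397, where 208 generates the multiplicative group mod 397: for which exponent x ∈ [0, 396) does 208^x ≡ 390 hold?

295

Baby-step giant-step with m = ceil(sqrt(396)) = 20.
Baby table (208^j mod 397 for j=0..19):
  0:1  1:208  2:388  3:113  4:81  5:174  6:65  7:22
  8:209  9:199  10:104  11:194  12:255  13:239  14:87  15:231
  16:11  17:303  18:298  19:52
Giant step factor: 208^(-20) ≡ 176 (mod 397).
Scan 390·176^i mod 397 for i = 0, 1, …:
  i=0: 390   i=1: 356   i=2: 327   i=3: 384
  i=4: 94   i=5: 267   i=6: 146   i=7: 288
  i=8: 269   i=9: 101     …   i=13: 175
  i=14: 231
Match at i=14, j=15: x = 14·20 + 15 = 295.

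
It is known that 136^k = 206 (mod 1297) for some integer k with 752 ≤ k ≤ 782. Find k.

756

Compute 136^752 mod 1297 = 122, then multiply by 136 repeatedly:
  136^752=122  136^753=1028  136^754=1029  136^755=1165  136^756=206
Found 206 at exponent 756.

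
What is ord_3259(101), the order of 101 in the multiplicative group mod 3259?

362

The order of 101 must divide p − 1 = 3258 = 2 · 3^2 · 181.
Divisors: 1, 2, 3, 6, 9, 18, 181, 362, 543, 1086, 1629, 3258.
Check each in increasing order: 101^1 ≡ 101;  101^2 ≡ 424;  101^3 ≡ 457;  101^6 ≡ 273;  101^9 ≡ 919;  101^18 ≡ 480;  101^181 ≡ 3258;  101^362 ≡ 1.
Smallest exponent giving 1 is 362.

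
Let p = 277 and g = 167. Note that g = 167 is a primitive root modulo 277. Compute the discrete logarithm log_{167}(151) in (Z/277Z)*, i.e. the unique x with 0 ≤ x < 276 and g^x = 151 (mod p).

235

Baby-step giant-step with m = ceil(sqrt(276)) = 17.
Baby table (167^j mod 277 for j=0..16):
  0:1  1:167  2:189  3:262  4:265  5:212  6:225  7:180
  8:144  9:226  10:70  11:56  12:211  13:58  14:268  15:159
  16:238
Giant step factor: 167^(-17) ≡ 158 (mod 277).
Scan 151·158^i mod 277 for i = 0, 1, …:
  i=0: 151   i=1: 36   i=2: 148   i=3: 116
  i=4: 46   i=5: 66   i=6: 179   i=7: 28
  i=8: 269   i=9: 121   i=10: 5   i=11: 236
  i=12: 170   i=13: 268
Match at i=13, j=14: x = 13·17 + 14 = 235.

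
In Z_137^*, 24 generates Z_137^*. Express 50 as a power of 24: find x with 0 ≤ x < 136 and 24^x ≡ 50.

Baby-step giant-step with m = ceil(sqrt(136)) = 12.
Baby table (24^j mod 137 for j=0..11):
  0:1  1:24  2:28  3:124  4:99  5:47  6:32  7:83
  8:74  9:132  10:17  11:134
Giant step factor: 24^(-12) ≡ 78 (mod 137).
Scan 50·78^i mod 137 for i = 0, 1, …:
  i=0: 50   i=1: 64   i=2: 60   i=3: 22
  i=4: 72   i=5: 136   i=6: 59   i=7: 81
  i=8: 16   i=9: 15   i=10: 74
Match at i=10, j=8: x = 10·12 + 8 = 128.

128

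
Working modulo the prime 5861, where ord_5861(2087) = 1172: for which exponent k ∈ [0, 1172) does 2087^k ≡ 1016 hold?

779

Baby-step giant-step with m = ceil(sqrt(1172)) = 35.
Baby table (2087^j mod 5861 for j=0..34):
  0:1  1:2087  2:846  3:1441  4:674  5:5859  6:1687  7:4169
  8:2979  9:4513  10:4  11:2487  12:3384  13:5764  14:2696  15:5853
  16:887  17:4954  18:194  19:469  20:16  21:4087  22:1814  23:5473
  24:4923  25:5829  26:3548  27:2233  28:776  29:1876  30:64  31:4626
  32:1395  33:4309  34:2109
Giant step factor: 2087^(-35) ≡ 4991 (mod 5861).
Scan 1016·4991^i mod 5861 for i = 0, 1, …:
  i=0: 1016   i=1: 1091   i=2: 312   i=3: 4027
  i=4: 1388   i=5: 5667   i=6: 4672   i=7: 2894
  i=8: 2450   i=9: 1904     …   i=21: 2575
  i=22: 4513
Match at i=22, j=9: k = 22·35 + 9 = 779.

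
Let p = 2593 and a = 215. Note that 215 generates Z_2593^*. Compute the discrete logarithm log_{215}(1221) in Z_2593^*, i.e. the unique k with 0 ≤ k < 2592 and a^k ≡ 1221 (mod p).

2009

Baby-step giant-step with m = ceil(sqrt(2592)) = 51.
Baby table (215^j mod 2593 for j=0..50):
  0:1  1:215  2:2144  3:1999  4:1940  5:2220  6:188  7:1525
  8:1157  9:2420  10:1700  11:2480  12:1635  13:1470  14:2297  15:1185
  16:661  17:2093  18:1406  19:1502  20:1398  21:2375  22:2397  23:1941
  24:2435  25:2332  26:931  27:504  28:2047  29:1888  30:1412  31:199
  32:1297  33:1404  34:1072  35:2296  36:970  37:1110  38:94  39:2059
  40:1875  41:1210  42:850  43:1240  44:2114  45:735  46:2445  47:1889
  48:1627  49:2343  50:703
Giant step factor: 215^(-51) ≡ 694 (mod 2593).
Scan 1221·694^i mod 2593 for i = 0, 1, …:
  i=0: 1221   i=1: 2056   i=2: 714   i=3: 253
  i=4: 1851   i=5: 1059   i=6: 1127   i=7: 1645
  i=8: 710   i=9: 70     …   i=38: 2326
  i=39: 1398
Match at i=39, j=20: k = 39·51 + 20 = 2009.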